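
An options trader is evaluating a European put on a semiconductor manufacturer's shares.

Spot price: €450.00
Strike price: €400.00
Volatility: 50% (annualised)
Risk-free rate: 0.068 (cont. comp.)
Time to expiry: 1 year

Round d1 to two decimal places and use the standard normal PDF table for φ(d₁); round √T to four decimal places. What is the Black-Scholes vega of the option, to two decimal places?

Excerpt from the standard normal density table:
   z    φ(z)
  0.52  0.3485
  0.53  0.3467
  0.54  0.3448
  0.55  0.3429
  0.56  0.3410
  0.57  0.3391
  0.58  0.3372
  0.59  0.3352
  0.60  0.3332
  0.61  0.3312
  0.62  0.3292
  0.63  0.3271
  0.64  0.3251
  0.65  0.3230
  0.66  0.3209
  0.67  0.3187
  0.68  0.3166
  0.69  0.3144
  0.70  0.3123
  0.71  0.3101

σ√T = 0.5·√1 = 0.5000
ln(S/K) + (r + σ²/2)T = ln(450/400) + (0.068 + 0.5²/2)·1 = 0.1178 + 0.1930 = 0.3108
d₁ = 0.3108 / 0.5000 = 0.6216 ≈ 0.62
√T = √1 = 1.0000
φ(d₁) = φ(0.62) = 0.3292
vega = S·φ(d₁)·√T = 450·0.3292·1.0000 = 148.1400

148.14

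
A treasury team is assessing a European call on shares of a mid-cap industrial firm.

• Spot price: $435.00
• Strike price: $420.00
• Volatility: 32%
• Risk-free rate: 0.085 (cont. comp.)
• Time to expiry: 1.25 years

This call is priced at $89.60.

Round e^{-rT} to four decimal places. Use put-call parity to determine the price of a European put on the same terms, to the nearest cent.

$32.26

exp(−rT) = exp(−0.085·1.25) = 0.8992
Put-call parity: C − P = S − K·e^(−rT) = 435 − 420·0.8992 = 435 − 377.6640 = 57.3360
P = C − (C − P) = 89.60 − (57.3360) = 32.2640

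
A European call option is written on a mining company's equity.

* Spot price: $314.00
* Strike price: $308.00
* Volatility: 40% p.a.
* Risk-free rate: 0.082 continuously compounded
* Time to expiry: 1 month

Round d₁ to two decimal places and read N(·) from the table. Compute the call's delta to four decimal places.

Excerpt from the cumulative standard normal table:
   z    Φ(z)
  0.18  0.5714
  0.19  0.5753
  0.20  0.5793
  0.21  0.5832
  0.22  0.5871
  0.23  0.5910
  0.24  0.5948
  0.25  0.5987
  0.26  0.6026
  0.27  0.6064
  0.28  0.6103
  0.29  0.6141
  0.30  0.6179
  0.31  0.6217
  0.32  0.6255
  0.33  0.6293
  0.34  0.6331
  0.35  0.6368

0.6103

σ√T = 0.4 × 0.2887 = 0.1155
ln(S/K) + (r + σ²/2)T = ln(314/308) + (0.082 + 0.4²/2)·0.08333 = 0.0193 + 0.0135 = 0.0328
d₁ = 0.0328 / 0.1155 = 0.2840 ⇒ 0.28
N(d₁) = N(0.28) = 0.6103
Δ_call = N(d₁) = 0.6103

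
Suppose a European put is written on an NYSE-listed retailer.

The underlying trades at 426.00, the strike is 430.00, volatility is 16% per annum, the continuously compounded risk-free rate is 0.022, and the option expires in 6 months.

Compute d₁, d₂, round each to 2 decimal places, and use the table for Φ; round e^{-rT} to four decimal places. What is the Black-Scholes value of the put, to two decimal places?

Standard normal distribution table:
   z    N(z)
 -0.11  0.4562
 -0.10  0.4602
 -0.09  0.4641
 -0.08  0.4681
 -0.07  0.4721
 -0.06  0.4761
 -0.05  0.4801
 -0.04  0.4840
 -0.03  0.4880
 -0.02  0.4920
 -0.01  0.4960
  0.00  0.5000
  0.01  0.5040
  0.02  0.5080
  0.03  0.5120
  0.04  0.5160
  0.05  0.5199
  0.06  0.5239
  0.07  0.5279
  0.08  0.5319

18.35

σ√T = 0.16 × 0.7071 = 0.1131
d₁ = [ln(426/430) + (0.022 + 0.16²/2)·0.5] / 0.1131 = [-0.0093 + 0.0174] / 0.1131 = 0.0712 which rounds to 0.07
d₂ = d₁ − σ√T = 0.0712 − 0.1131 = -0.0419 which rounds to -0.04
exp(−rT) = exp(−0.022·0.5) = 0.9891
N(−d₂) = N(0.04) = 0.5160;  N(−d₁) = N(-0.07) = 0.4721
P = 430·0.9891·0.5160 − 426·0.4721 = 219.4615 − 201.1146 = 18.3469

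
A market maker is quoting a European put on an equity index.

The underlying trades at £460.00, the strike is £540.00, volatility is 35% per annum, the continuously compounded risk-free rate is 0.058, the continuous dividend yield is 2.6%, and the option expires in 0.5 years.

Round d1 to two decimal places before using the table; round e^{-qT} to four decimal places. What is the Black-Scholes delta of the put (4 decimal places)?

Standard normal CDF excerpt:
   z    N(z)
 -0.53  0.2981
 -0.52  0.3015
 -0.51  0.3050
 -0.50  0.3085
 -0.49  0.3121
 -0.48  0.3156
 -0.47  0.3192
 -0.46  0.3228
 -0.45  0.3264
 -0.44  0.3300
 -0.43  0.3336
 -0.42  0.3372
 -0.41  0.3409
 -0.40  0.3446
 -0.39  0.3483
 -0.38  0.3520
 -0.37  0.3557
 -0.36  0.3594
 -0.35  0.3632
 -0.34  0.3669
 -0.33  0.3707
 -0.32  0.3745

σ√T = 0.35 × 0.7071 = 0.2475
d₁ = [ln(460/540) + (0.058 − 0.026 + ½·0.35²)·0.5] / (σ√T) = (-0.1603 + 0.0466) / 0.2475 = -0.4595 → -0.46
N(d₁) = N(-0.46) = 0.3228
Δ_put = e^(−qT)·(N(d₁) − 1) = 0.9871·(0.3228 − 1) = -0.6685

-0.6685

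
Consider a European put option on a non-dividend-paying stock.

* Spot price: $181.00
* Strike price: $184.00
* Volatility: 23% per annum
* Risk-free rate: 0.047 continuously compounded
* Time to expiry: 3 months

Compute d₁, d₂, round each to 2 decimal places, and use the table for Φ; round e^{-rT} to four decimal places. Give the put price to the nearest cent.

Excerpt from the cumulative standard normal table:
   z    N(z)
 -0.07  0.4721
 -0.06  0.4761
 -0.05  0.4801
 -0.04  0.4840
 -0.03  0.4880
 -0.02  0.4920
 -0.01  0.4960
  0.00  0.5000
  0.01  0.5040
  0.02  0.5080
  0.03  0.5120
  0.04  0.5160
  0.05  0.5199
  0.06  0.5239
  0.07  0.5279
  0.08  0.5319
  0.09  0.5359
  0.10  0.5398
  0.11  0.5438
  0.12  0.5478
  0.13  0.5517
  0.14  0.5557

σ√T = 0.23·√0.25 = 0.1150
d₁ = [ln(181/184) + (0.047 + 0.23²/2)·0.25] / 0.1150 = [-0.0164 + 0.0184] / 0.1150 = 0.0167 ≈ 0.02
d₂ = d₁ − σ√T = 0.0167 − 0.1150 = -0.0983 ≈ -0.10
exp(−rT) = exp(−0.047·0.25) = 0.9883
N(−d₂) = N(0.10) = 0.5398;  N(−d₁) = N(-0.02) = 0.4920
P = 184·0.9883·0.5398 − 181·0.4920 = 98.1611 − 89.0520 = 9.1091

$9.11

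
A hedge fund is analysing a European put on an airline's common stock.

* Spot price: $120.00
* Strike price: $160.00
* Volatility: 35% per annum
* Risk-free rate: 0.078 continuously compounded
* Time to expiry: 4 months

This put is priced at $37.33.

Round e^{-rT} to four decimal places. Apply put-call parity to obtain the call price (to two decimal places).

e^(−rT) = e^(−0.078·0.3333) = 0.9743
Put-call parity: C − P = S − K·e^(−rT) = 120 − 160·0.9743 = 120 − 155.8880 = -35.8880
C = P + (C − P) = 37.33 + (-35.8880) = 1.4420

$1.44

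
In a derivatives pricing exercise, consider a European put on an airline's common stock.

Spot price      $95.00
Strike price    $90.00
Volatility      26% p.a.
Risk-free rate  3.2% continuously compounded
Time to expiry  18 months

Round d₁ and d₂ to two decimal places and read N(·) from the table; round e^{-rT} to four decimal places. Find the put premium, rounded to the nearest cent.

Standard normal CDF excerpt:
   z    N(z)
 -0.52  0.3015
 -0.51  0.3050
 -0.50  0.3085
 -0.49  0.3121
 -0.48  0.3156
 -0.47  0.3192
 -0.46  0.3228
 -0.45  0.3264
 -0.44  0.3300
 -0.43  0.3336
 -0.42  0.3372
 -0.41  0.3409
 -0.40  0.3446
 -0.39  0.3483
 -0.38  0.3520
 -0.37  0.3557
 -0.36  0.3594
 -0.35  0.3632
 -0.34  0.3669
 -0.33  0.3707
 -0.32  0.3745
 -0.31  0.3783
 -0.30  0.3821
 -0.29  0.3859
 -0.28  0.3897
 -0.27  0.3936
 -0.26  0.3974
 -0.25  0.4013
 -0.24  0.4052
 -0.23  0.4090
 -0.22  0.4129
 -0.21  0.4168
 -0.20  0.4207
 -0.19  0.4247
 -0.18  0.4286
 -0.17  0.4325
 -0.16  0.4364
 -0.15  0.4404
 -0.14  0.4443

$7.45

σ√T = 0.26 × 1.2247 = 0.3184
d₁ = [ln(95/90) + (0.032 + 0.26²/2)·1.5] / 0.3184 = [0.0541 + 0.0987] / 0.3184 = 0.4797 ⇒ 0.48
d₂ = d₁ − σ√T = 0.4797 − 0.3184 = 0.1613 ⇒ 0.16
exp(−rT) = exp(−0.032·1.5) = 0.9531
N(−d₂) = N(-0.16) = 0.4364;  N(−d₁) = N(-0.48) = 0.3156
P = 90·0.9531·0.4364 − 95·0.3156 = 37.4340 − 29.9820 = 7.4520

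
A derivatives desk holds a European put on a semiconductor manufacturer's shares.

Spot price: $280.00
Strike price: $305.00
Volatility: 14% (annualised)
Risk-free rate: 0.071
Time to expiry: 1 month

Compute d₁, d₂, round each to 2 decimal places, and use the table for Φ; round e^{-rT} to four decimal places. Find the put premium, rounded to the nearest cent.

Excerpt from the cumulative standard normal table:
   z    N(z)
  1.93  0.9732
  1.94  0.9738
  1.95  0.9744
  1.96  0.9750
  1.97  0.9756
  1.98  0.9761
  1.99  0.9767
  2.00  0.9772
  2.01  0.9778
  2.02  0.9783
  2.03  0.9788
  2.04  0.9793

σ√T = 0.14 × 0.2887 = 0.0404
d₁ = [ln(280/305) + (0.071 + 0.14²/2)·0.08333] / 0.0404 = [-0.0855 + 0.0067] / 0.0404 = -1.9495 → -1.95
d₂ = d₁ − σ√T = -1.9495 − 0.0404 = -1.9899 → -1.99
e^(−rT) = e^(−0.071·0.08333) = 0.9941
P = 305·0.9941·N(1.99) − 280·N(1.95) = 305·0.9941·0.9767 − 280·0.9744 = 296.1359 − 272.8320 = 23.3039

$23.30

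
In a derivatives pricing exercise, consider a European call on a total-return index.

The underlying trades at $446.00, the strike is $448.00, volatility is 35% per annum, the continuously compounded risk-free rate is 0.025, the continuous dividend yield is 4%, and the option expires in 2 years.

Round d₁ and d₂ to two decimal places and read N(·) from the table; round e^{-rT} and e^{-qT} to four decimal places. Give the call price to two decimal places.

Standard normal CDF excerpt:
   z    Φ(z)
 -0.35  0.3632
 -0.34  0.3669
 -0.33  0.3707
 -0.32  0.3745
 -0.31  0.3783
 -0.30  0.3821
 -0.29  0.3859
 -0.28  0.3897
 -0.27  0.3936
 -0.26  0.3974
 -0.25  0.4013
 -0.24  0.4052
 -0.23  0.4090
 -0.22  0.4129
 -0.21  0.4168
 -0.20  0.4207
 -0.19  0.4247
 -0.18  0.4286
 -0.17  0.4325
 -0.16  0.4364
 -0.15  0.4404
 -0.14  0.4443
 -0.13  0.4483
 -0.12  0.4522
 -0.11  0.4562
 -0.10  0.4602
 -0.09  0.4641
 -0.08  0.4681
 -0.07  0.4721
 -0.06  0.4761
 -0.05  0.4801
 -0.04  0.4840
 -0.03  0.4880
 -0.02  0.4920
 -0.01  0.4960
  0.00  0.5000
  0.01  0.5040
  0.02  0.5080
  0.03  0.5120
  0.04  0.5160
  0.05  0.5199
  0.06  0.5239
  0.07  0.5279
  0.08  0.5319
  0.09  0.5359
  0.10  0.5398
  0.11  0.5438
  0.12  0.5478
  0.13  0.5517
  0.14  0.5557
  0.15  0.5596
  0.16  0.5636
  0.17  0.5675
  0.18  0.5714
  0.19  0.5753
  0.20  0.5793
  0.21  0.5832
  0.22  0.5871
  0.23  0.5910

$75.66

σ√T = 0.35 × 1.4142 = 0.4950
ln(S/K) + (r − q + σ²/2)T = ln(446/448) + (0.025 − 0.04 + 0.35²/2)·2 = -0.0045 + 0.0925 = 0.0880
d₁ = 0.0880 / 0.4950 = 0.1778 which rounds to 0.18
d₂ = d₁ − σ√T = 0.1778 − 0.4950 = -0.3171 which rounds to -0.32
exp(−qT) = exp(−0.04·2) = 0.9231;  exp(−rT) = exp(−0.025·2) = 0.9512
C = 446·0.9231·N(0.18) − 448·0.9512·N(-0.32) = 446·0.9231·0.5714 − 448·0.9512·0.3745 = 235.2469 − 159.5885 = 75.6583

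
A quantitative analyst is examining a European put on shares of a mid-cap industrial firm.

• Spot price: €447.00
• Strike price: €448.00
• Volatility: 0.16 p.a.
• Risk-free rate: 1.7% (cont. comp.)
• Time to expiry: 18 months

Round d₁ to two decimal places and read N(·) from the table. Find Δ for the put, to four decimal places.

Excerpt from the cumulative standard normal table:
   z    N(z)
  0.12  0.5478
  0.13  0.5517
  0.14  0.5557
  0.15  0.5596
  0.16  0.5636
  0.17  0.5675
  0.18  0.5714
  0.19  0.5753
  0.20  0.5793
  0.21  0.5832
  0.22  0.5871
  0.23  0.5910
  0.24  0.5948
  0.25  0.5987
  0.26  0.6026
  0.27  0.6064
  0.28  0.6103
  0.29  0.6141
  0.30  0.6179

-0.4129

σ√T = 0.16·√1.5 = 0.1960
d₁ = [ln(447/448) + (0.017 + 0.16²/2)·1.5] / 0.1960 = [-0.0022 + 0.0447] / 0.1960 = 0.2167 → 0.22
N(d₁) = N(0.22) = 0.5871
Δ_put = N(d₁) − 1 = 0.5871 − 1 = -0.4129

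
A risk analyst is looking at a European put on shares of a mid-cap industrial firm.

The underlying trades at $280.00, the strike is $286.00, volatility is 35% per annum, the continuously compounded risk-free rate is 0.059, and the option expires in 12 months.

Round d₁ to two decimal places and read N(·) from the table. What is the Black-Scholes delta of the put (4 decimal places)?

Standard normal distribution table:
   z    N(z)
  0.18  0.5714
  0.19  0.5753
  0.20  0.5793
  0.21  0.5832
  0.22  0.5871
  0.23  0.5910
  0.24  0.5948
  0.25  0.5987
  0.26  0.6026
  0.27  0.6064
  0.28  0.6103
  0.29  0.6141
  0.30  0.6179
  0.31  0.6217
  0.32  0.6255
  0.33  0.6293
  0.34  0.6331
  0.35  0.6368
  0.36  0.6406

σ√T = 0.35·√1 = 0.3500
ln(S/K) + (r + σ²/2)T = ln(280/286) + (0.059 + 0.35²/2)·1 = -0.0212 + 0.1202 = 0.0990
d₁ = 0.0990 / 0.3500 = 0.2830 which rounds to 0.28
N(d₁) = N(0.28) = 0.6103
Δ_put = N(d₁) − 1 = 0.6103 − 1 = -0.3897

-0.3897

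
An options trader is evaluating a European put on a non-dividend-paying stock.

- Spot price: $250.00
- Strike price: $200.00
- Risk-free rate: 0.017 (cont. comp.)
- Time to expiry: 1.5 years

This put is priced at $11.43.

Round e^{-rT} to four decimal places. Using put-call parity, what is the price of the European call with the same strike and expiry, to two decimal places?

$66.47

e^(−rT) = e^(−0.017·1.5) = 0.9748
Put-call parity: C − P = S − K·e^(−rT) = 250 − 200·0.9748 = 250 − 194.9600 = 55.0400
C = P + (C − P) = 11.43 + (55.0400) = 66.4700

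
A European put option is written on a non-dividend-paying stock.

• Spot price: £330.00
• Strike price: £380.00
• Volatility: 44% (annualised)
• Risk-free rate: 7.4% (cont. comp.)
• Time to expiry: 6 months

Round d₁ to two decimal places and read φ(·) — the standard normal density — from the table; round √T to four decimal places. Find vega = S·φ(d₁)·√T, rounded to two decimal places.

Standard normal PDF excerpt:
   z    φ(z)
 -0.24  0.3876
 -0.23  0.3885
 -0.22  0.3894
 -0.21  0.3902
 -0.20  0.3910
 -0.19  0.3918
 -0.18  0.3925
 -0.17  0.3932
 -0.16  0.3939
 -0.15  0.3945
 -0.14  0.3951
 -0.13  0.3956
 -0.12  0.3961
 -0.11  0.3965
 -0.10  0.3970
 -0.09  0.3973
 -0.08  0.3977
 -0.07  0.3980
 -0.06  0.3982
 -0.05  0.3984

T = 0.5;  σ√T = 0.3111
d₁ = [ln(330/380) + (0.074 + ½·0.44²)·0.5] / (σ√T) = (-0.1411 + 0.0854) / 0.3111 = -0.1790 ⇒ -0.18
√T = √0.5 = 0.7071
φ(d₁) = φ(-0.18) = 0.3925
vega = S·φ(d₁)·√T = 330·0.3925·0.7071 = 91.5871

91.59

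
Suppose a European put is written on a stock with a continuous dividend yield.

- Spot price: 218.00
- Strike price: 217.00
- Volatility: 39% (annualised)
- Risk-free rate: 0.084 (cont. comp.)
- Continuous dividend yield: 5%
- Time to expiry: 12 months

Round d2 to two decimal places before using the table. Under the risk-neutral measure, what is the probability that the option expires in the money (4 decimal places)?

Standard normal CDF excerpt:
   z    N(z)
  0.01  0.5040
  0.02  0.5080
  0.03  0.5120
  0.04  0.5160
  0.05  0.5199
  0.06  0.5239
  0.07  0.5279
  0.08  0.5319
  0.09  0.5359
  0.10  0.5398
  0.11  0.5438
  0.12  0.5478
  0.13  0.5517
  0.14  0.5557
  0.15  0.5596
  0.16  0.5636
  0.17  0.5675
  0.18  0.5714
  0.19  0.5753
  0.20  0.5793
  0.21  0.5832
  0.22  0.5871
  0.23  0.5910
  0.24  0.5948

0.5398

σ√T = 0.39·√1 = 0.3900
ln(S/K) + (r − q + σ²/2)T = ln(218/217) + (0.084 − 0.05 + 0.39²/2)·1 = 0.0046 + 0.1101 = 0.1146
d₁ = 0.1146 / 0.3900 = 0.2940 ⇒ 0.29
d₂ = d₁ − σ√T = 0.2940 − 0.3900 = -0.0960 ⇒ -0.10
Risk-neutral Pr[S_T < K] = N(−d₂) = N(0.10) = 0.5398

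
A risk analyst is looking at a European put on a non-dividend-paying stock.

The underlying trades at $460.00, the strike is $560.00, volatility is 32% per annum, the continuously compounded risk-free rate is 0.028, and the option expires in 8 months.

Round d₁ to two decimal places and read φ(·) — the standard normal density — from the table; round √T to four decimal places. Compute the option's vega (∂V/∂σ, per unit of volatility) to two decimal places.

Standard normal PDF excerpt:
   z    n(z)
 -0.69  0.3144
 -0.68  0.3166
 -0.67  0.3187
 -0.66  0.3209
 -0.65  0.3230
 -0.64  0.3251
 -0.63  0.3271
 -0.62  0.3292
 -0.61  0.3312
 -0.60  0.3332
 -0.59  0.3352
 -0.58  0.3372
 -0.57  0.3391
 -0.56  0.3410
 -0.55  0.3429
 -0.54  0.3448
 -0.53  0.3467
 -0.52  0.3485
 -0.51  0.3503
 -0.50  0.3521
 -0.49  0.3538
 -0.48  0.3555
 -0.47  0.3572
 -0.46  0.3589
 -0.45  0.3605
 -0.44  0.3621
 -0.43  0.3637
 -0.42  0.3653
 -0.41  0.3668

T = 0.6667;  σ√T = 0.2613
d₁ = [ln(460/560) + (0.028 + 0.32²/2)·0.6667] / 0.2613 = [-0.1967 + 0.0528] / 0.2613 = -0.5508 ⇒ -0.55
√T = √0.6667 = 0.8165
φ(d₁) = φ(-0.55) = 0.3429
vega = S·φ(d₁)·√T = 460·0.3429·0.8165 = 128.7898

128.79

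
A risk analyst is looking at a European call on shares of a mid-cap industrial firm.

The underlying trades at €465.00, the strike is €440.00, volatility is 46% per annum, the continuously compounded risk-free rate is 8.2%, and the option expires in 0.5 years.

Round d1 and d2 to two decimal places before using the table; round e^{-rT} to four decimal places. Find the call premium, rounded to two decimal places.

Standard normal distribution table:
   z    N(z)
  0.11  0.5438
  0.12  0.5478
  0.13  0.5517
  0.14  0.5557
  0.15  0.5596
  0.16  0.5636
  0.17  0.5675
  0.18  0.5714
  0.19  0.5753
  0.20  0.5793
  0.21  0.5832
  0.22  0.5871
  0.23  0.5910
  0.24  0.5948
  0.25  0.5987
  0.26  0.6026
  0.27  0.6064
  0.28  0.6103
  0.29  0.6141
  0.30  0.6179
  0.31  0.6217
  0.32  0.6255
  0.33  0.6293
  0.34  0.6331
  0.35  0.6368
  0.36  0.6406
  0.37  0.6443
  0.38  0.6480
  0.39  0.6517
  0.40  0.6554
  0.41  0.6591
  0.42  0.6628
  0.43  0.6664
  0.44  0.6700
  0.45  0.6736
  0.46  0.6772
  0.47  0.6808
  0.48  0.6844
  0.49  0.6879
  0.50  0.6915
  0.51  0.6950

€81.91

σ√T = 0.46·√0.5 = 0.3253
d₁ = [ln(465/440) + (0.082 + 0.46²/2)·0.5] / 0.3253 = [0.0553 + 0.0939] / 0.3253 = 0.4586 which rounds to 0.46
d₂ = d₁ − σ√T = 0.4586 − 0.3253 = 0.1333 which rounds to 0.13
e^(−rT) = e^(−0.082·0.5) = 0.9598
N(d₁) = N(0.46) = 0.6772;  N(d₂) = N(0.13) = 0.5517
C = 465·0.6772 − 440·0.9598·0.5517 = 314.8980 − 232.9895 = 81.9085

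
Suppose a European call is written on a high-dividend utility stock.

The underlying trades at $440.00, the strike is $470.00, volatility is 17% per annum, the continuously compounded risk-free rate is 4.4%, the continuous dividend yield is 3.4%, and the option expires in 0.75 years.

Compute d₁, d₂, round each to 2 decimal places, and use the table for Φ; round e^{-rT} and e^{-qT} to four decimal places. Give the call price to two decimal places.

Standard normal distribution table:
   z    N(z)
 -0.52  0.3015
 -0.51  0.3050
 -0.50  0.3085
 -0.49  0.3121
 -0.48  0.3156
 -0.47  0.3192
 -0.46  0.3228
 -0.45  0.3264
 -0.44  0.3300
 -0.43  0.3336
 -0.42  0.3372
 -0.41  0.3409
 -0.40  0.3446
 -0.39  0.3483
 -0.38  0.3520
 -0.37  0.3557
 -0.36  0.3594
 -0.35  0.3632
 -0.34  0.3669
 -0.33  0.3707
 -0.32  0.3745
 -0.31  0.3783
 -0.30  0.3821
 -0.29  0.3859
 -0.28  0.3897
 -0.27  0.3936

σ√T = 0.17 × 0.8660 = 0.1472
d₁ = [ln(440/470) + (0.044 − 0.034 + 0.17²/2)·0.75] / 0.1472 = [-0.0660 + 0.0183] / 0.1472 = -0.3235 ≈ -0.32
d₂ = d₁ − σ√T = -0.3235 − 0.1472 = -0.4707 ≈ -0.47
e^(−qT) = e^(−0.034·0.75) = 0.9748;  e^(−rT) = e^(−0.044·0.75) = 0.9675
N(d₁) = N(-0.32) = 0.3745;  N(d₂) = N(-0.47) = 0.3192
C = 440·0.9748·0.3745 − 470·0.9675·0.3192 = 160.6275 − 145.1482 = 15.4793

$15.48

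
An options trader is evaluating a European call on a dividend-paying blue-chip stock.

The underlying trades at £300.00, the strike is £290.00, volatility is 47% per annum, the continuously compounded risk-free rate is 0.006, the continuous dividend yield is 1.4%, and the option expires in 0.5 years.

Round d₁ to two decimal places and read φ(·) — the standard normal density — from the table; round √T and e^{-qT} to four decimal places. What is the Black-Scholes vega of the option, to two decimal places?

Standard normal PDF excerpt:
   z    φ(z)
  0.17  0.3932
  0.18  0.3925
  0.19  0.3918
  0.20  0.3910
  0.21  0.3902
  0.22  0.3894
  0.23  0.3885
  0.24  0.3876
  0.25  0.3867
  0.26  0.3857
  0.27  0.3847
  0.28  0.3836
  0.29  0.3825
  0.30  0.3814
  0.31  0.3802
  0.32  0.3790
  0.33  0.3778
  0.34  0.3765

81.25

σ√T = 0.47·√0.5 = 0.3323
ln(S/K) + (r − q + σ²/2)T = ln(300/290) + (0.006 − 0.014 + 0.47²/2)·0.5 = 0.0339 + 0.0512 = 0.0851
d₁ = 0.0851 / 0.3323 = 0.2561 ⇒ 0.26
√T = √0.5 = 0.7071
φ(d₁) = φ(0.26) = 0.3857
e^(−qT) = e^(−0.014·0.5) = 0.9930
vega = S·e^(−qT)·φ(d₁)·√T = 300·0.9930·0.3857·0.7071 = 81.2458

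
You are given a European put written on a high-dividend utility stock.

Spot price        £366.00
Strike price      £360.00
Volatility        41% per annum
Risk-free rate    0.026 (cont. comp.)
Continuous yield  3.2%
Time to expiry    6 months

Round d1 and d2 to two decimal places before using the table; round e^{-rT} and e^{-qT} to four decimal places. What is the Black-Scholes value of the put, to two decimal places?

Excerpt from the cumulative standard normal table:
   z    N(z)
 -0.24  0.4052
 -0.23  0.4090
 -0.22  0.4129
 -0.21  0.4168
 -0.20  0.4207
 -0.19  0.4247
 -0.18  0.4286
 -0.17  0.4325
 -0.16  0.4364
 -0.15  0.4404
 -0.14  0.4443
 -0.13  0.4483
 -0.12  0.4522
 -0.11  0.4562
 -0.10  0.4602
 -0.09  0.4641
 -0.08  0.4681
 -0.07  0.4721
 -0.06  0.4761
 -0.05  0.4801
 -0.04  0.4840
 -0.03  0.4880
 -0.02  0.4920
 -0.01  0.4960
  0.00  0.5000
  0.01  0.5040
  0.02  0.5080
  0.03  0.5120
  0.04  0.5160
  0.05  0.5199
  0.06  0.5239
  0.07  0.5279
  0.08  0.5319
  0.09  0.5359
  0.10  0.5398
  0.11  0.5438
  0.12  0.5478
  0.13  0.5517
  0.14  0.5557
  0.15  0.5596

σ√T = 0.41 × 0.7071 = 0.2899
ln(S/K) + (r − q + σ²/2)T = ln(366/360) + (0.026 − 0.032 + 0.41²/2)·0.5 = 0.0165 + 0.0390 = 0.0556
d₁ = 0.0556 / 0.2899 = 0.1916 → 0.19
d₂ = d₁ − σ√T = 0.1916 − 0.2899 = -0.0983 → -0.10
e^(−qT) = e^(−0.032·0.5) = 0.9841;  e^(−rT) = e^(−0.026·0.5) = 0.9871
N(−d₂) = N(0.10) = 0.5398;  N(−d₁) = N(-0.19) = 0.4247
P = 360·0.9871·0.5398 − 366·0.9841·0.4247 = 191.8212 − 152.9687 = 38.8525

£38.85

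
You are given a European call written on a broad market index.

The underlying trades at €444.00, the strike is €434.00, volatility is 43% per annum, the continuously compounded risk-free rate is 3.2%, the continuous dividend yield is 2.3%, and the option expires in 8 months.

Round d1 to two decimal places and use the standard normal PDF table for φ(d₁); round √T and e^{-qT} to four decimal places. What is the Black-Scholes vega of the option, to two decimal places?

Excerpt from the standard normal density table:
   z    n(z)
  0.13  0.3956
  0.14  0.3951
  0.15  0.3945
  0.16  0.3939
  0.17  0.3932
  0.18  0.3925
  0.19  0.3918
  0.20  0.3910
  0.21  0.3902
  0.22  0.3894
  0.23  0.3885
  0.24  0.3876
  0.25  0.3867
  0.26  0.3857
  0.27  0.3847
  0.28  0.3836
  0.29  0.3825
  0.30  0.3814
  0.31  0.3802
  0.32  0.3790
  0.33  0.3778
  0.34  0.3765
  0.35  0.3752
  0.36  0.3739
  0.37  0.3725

σ√T = 0.43·√0.6667 = 0.3511
d₁ = [ln(444/434) + (0.032 − 0.023 + 0.43²/2)·0.6667] / 0.3511 = [0.0228 + 0.0676] / 0.3511 = 0.2575 ≈ 0.26
√T = √0.6667 = 0.8165
φ(d₁) = φ(0.26) = 0.3857
e^(−qT) = e^(−0.023·0.6667) = 0.9848
vega = S·e^(−qT)·φ(d₁)·√T = 444·0.9848·0.3857·0.8165 = 137.7009

137.70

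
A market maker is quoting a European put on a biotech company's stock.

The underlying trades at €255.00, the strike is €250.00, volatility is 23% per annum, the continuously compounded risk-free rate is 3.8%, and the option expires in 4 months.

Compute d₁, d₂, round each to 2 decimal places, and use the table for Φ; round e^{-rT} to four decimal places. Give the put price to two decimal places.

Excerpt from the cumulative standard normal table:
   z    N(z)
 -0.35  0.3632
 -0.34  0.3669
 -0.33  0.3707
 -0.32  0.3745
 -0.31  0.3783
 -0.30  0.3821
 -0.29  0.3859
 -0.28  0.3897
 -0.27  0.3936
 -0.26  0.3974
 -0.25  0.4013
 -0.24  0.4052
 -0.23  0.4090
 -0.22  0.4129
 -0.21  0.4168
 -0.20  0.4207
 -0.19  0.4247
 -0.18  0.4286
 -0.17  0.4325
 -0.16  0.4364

σ√T = 0.23 × 0.5774 = 0.1328
d₁ = [ln(255/250) + (0.038 + 0.23²/2)·0.3333] / 0.1328 = [0.0198 + 0.0215] / 0.1328 = 0.3109 which rounds to 0.31
d₂ = d₁ − σ√T = 0.3109 − 0.1328 = 0.1781 which rounds to 0.18
exp(−rT) = exp(−0.038·0.3333) = 0.9874
N(−d₂) = N(-0.18) = 0.4286;  N(−d₁) = N(-0.31) = 0.3783
P = 250·0.9874·0.4286 − 255·0.3783 = 105.7999 − 96.4665 = 9.3334

€9.33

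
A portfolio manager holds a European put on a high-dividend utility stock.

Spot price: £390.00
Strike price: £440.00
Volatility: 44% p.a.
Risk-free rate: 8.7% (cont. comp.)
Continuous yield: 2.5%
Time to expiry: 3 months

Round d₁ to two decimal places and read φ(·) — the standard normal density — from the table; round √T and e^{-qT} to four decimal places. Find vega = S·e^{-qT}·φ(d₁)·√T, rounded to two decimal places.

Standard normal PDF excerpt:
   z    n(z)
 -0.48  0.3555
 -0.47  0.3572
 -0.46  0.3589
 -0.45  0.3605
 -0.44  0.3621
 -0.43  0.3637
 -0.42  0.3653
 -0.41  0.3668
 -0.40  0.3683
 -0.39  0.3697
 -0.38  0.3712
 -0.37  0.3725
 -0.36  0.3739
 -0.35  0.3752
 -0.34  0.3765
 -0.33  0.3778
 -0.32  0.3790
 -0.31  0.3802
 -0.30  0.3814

72.19

T = 0.25;  σ√T = 0.2200
ln(S/K) + (r − q + σ²/2)T = ln(390/440) + (0.087 − 0.025 + 0.44²/2)·0.25 = -0.1206 + 0.0397 = -0.0809
d₁ = -0.0809 / 0.2200 = -0.3679 → -0.37
√T = √0.25 = 0.5000
φ(d₁) = φ(-0.37) = 0.3725
e^(−qT) = e^(−0.025·0.25) = 0.9938
vega = S·e^(−qT)·φ(d₁)·√T = 390·0.9938·0.3725·0.5000 = 72.1871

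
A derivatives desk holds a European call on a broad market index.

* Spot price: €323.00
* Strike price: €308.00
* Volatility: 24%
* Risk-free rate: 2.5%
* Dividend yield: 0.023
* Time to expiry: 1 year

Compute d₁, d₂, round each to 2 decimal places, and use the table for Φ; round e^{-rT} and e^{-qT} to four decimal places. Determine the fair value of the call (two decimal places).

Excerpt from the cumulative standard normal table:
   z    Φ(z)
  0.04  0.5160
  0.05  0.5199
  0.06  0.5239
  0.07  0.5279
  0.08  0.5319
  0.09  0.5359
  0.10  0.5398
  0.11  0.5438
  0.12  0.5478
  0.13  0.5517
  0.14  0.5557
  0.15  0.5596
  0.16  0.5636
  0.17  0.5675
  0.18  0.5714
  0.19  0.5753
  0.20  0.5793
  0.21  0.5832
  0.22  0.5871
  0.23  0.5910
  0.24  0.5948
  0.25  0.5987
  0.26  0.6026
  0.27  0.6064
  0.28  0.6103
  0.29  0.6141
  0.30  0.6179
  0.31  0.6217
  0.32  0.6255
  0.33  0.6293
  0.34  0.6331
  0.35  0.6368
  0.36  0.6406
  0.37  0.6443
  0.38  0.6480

σ√T = 0.24 × 1.0000 = 0.2400
ln(S/K) + (r − q + σ²/2)T = ln(323/308) + (0.025 − 0.023 + 0.24²/2)·1 = 0.0476 + 0.0308 = 0.0784
d₁ = 0.0784 / 0.2400 = 0.3265 ≈ 0.33
d₂ = d₁ − σ√T = 0.3265 − 0.2400 = 0.0865 ≈ 0.09
exp(−qT) = exp(−0.023·1) = 0.9773;  exp(−rT) = exp(−0.025·1) = 0.9753
N(d₁) = N(0.33) = 0.6293;  N(d₂) = N(0.09) = 0.5359
C = 323·0.9773·0.6293 − 308·0.9753·0.5359 = 198.6498 − 160.9803 = 37.6695

€37.67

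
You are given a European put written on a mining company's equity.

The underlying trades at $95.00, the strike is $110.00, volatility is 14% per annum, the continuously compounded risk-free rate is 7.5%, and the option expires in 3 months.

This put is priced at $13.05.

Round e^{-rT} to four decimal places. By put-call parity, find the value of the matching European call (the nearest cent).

e^(−rT) = e^(−0.075·0.25) = 0.9814
Put-call parity: C − P = S − K·e^(−rT) = 95 − 110·0.9814 = 95 − 107.9540 = -12.9540
C = P + (C − P) = 13.05 + (-12.9540) = 0.0960

$0.10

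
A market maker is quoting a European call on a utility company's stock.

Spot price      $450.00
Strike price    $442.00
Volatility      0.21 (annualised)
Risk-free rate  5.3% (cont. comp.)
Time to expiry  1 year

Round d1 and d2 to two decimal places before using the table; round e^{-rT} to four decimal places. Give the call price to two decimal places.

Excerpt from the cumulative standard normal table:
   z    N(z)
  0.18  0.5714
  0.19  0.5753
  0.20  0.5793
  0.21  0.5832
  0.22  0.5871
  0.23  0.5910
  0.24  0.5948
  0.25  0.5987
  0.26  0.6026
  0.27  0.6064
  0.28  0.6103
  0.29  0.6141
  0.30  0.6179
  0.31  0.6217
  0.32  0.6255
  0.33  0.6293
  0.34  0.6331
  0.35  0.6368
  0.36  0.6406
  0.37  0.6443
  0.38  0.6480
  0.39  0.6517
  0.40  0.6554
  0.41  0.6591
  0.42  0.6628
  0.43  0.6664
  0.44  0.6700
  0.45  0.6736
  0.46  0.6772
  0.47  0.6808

T = 1;  σ√T = 0.2100
d₁ = [ln(450/442) + (0.053 + 0.21²/2)·1] / 0.2100 = [0.0179 + 0.0750] / 0.2100 = 0.4428 ⇒ 0.44
d₂ = d₁ − σ√T = 0.4428 − 0.2100 = 0.2328 ⇒ 0.23
exp(−rT) = exp(−0.053·1) = 0.9484
N(d₁) = N(0.44) = 0.6700;  N(d₂) = N(0.23) = 0.5910
C = 450·0.6700 − 442·0.9484·0.5910 = 301.5000 − 247.7429 = 53.7571

$53.76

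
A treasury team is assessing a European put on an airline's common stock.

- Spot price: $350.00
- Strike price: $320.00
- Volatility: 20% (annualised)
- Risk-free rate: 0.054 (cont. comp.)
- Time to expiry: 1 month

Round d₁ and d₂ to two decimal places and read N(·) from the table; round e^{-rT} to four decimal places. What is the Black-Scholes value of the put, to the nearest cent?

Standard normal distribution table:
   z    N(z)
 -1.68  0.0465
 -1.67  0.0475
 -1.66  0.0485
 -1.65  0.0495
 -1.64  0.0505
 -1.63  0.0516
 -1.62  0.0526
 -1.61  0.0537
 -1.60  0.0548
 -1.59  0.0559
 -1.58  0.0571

$0.48

σ√T = 0.2 × 0.2887 = 0.0577
ln(S/K) + (r + σ²/2)T = ln(350/320) + (0.054 + 0.2²/2)·0.08333 = 0.0896 + 0.0062 = 0.0958
d₁ = 0.0958 / 0.0577 = 1.6589 ⇒ 1.66
d₂ = d₁ − σ√T = 1.6589 − 0.0577 = 1.6012 ⇒ 1.60
exp(−rT) = exp(−0.054·0.08333) = 0.9955
P = 320·0.9955·N(-1.60) − 350·N(-1.66) = 320·0.9955·0.0548 − 350·0.0485 = 17.4571 − 16.9750 = 0.4821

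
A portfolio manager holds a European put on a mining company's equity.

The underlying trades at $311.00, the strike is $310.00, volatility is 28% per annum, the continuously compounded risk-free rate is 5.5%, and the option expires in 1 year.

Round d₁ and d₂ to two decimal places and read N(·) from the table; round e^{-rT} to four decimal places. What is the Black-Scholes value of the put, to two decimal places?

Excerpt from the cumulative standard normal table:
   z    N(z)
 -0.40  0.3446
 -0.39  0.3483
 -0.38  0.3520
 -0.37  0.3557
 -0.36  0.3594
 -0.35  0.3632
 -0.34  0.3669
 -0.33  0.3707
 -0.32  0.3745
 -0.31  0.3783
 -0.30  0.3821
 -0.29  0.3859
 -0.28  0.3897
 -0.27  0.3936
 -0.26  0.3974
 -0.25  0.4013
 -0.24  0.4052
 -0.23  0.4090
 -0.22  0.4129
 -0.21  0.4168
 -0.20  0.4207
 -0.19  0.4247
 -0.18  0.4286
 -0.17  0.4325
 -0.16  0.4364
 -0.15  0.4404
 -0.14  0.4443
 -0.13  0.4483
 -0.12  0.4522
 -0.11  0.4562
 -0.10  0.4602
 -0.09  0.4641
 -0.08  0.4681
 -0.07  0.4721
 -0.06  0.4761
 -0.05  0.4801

σ√T = 0.28 × 1.0000 = 0.2800
ln(S/K) + (r + σ²/2)T = ln(311/310) + (0.055 + 0.28²/2)·1 = 0.0032 + 0.0942 = 0.0974
d₁ = 0.0974 / 0.2800 = 0.3479 which rounds to 0.35
d₂ = d₁ − σ√T = 0.3479 − 0.2800 = 0.0679 which rounds to 0.07
e^(−rT) = e^(−0.055·1) = 0.9465
N(−d₂) = N(-0.07) = 0.4721;  N(−d₁) = N(-0.35) = 0.3632
P = 310·0.9465·0.4721 − 311·0.3632 = 138.5212 − 112.9552 = 25.5660

$25.57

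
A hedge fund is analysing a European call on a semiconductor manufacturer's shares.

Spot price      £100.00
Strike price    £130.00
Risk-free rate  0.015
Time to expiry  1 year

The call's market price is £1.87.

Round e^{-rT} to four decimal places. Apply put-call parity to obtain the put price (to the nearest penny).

£29.93

exp(−rT) = exp(−0.015·1) = 0.9851
Put-call parity: C − P = S − K·e^(−rT) = 100 − 130·0.9851 = 100 − 128.0630 = -28.0630
P = C − (C − P) = 1.87 − (-28.0630) = 29.9330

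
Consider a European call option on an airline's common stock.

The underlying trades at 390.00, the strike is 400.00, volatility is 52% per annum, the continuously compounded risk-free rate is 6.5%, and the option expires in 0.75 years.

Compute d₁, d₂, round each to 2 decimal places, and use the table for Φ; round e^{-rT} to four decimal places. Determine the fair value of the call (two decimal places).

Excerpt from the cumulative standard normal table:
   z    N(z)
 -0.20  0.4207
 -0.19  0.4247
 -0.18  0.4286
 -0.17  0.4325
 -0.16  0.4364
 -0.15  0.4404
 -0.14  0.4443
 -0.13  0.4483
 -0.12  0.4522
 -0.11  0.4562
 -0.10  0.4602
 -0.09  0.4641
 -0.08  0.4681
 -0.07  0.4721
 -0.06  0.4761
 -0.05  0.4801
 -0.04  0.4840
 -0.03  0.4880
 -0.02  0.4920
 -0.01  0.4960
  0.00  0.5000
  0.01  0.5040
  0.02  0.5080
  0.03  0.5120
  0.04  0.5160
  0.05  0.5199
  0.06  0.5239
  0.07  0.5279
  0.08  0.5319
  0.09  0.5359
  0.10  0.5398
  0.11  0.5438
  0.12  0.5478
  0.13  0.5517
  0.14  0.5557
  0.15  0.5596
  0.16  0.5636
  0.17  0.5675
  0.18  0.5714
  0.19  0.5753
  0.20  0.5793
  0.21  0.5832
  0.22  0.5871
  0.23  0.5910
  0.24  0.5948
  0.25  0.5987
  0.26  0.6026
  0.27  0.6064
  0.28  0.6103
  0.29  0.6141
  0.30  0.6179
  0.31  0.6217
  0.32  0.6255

73.25

σ√T = 0.52·√0.75 = 0.4503
d₁ = [ln(390/400) + (0.065 + ½·0.52²)·0.75] / (σ√T) = (-0.0253 + 0.1502) / 0.4503 = 0.2772 → 0.28
d₂ = 0.2772 − 0.4503 = -0.1731 → -0.17
e^(−rT) = e^(−0.065·0.75) = 0.9524
N(d₁) = N(0.28) = 0.6103;  N(d₂) = N(-0.17) = 0.4325
C = 390·0.6103 − 400·0.9524·0.4325 = 238.0170 − 164.7652 = 73.2518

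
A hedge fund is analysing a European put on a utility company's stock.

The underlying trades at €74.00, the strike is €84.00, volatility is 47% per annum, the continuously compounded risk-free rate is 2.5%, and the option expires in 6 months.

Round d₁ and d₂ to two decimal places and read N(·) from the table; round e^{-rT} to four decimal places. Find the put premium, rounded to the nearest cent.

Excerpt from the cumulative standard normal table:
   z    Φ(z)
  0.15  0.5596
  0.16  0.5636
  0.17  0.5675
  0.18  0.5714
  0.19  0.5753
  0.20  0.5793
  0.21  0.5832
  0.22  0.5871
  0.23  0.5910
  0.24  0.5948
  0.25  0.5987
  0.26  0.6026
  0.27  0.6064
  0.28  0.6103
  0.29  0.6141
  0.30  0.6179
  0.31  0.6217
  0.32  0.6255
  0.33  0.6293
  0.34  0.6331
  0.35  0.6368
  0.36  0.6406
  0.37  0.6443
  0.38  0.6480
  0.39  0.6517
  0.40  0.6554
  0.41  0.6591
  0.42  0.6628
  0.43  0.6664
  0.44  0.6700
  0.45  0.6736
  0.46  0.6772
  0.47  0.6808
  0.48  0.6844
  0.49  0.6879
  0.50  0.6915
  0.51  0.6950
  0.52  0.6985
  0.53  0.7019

σ√T = 0.47 × 0.7071 = 0.3323
ln(S/K) + (r + σ²/2)T = ln(74/84) + (0.025 + 0.47²/2)·0.5 = -0.1268 + 0.0677 = -0.0590
d₁ = -0.0590 / 0.3323 = -0.1776 which rounds to -0.18
d₂ = d₁ − σ√T = -0.1776 − 0.3323 = -0.5099 which rounds to -0.51
exp(−rT) = exp(−0.025·0.5) = 0.9876
N(−d₂) = N(0.51) = 0.6950;  N(−d₁) = N(0.18) = 0.5714
P = 84·0.9876·0.6950 − 74·0.5714 = 57.6561 − 42.2836 = 15.3725

€15.37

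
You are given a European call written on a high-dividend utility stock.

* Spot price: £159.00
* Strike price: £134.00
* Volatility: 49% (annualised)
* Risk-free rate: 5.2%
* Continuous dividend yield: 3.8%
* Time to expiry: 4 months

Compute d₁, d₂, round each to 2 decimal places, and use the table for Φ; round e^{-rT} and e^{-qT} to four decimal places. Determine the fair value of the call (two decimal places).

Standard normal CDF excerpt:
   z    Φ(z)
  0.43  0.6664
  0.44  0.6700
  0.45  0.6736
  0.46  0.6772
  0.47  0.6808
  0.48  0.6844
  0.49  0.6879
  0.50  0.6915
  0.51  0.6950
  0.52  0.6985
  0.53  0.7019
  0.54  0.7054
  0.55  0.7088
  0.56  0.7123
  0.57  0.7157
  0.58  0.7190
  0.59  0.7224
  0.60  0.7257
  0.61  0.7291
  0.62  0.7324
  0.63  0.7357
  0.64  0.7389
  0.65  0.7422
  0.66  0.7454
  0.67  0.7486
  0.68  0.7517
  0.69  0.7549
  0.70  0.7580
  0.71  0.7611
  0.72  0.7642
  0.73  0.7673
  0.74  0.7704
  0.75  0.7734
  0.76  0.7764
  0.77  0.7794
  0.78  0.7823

£31.76

σ√T = 0.49 × 0.5774 = 0.2829
d₁ = [ln(159/134) + (0.052 − 0.038 + 0.49²/2)·0.3333] / 0.2829 = [0.1711 + 0.0447] / 0.2829 = 0.7626 which rounds to 0.76
d₂ = d₁ − σ√T = 0.7626 − 0.2829 = 0.4797 which rounds to 0.48
exp(−qT) = exp(−0.038·0.3333) = 0.9874;  exp(−rT) = exp(−0.052·0.3333) = 0.9828
C = 159·0.9874·N(0.76) − 134·0.9828·N(0.48) = 159·0.9874·0.7764 − 134·0.9828·0.6844 = 121.8922 − 90.1322 = 31.7600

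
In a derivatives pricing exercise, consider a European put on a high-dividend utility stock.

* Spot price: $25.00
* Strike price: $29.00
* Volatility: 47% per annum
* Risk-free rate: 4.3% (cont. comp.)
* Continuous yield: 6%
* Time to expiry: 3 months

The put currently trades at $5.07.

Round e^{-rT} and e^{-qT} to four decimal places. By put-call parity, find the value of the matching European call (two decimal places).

$1.01

e^(−qT) = e^(−0.06·0.25) = 0.9851;  e^(−rT) = e^(−0.043·0.25) = 0.9893
Put-call parity: C − P = S·e^(−qT) − K·e^(−rT) = 25·0.9851 − 29·0.9893 = 24.6275 − 28.6897 = -4.0622
C = P + (C − P) = 5.07 + (-4.0622) = 1.0078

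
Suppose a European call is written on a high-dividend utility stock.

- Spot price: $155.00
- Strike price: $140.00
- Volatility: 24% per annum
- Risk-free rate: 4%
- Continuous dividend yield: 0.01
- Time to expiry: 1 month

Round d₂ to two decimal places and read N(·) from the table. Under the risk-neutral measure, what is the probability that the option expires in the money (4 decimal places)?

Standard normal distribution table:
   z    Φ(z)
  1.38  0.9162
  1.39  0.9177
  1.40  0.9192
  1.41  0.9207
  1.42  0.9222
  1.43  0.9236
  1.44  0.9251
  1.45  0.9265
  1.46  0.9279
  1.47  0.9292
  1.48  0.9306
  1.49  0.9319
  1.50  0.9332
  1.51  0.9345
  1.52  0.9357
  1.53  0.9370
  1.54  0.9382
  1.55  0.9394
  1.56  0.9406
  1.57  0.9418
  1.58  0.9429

T = 0.08333;  σ√T = 0.0693
d₁ = [ln(155/140) + (0.04 − 0.01 + 0.24²/2)·0.08333] / 0.0693 = [0.1018 + 0.0049] / 0.0693 = 1.5398 ≈ 1.54
d₂ = d₁ − σ√T = 1.5398 − 0.0693 = 1.4706 ≈ 1.47
Risk-neutral Pr[S_T > K] = N(d₂) = N(1.47) = 0.9292

0.9292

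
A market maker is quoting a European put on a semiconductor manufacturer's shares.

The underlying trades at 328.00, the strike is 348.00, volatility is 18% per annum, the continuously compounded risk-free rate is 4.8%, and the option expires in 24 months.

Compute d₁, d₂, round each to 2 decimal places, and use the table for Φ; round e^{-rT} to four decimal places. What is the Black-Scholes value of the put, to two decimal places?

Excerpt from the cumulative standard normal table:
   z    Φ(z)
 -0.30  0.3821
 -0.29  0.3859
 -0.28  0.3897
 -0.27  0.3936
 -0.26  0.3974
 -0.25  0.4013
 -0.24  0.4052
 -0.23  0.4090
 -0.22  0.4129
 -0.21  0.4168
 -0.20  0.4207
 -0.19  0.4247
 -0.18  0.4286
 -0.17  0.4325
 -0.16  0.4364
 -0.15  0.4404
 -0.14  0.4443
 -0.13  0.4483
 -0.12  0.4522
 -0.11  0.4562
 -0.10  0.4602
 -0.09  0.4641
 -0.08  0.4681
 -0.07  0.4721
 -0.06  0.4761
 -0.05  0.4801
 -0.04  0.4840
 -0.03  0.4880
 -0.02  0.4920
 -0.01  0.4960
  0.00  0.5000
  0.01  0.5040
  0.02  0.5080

26.45

σ√T = 0.18·√2 = 0.2546
ln(S/K) + (r + σ²/2)T = ln(328/348) + (0.048 + 0.18²/2)·2 = -0.0592 + 0.1284 = 0.0692
d₁ = 0.0692 / 0.2546 = 0.2719 which rounds to 0.27
d₂ = d₁ − σ√T = 0.2719 − 0.2546 = 0.0173 which rounds to 0.02
exp(−rT) = exp(−0.048·2) = 0.9085
P = 348·0.9085·N(-0.02) − 328·N(-0.27) = 348·0.9085·0.4920 − 328·0.3936 = 155.5497 − 129.1008 = 26.4489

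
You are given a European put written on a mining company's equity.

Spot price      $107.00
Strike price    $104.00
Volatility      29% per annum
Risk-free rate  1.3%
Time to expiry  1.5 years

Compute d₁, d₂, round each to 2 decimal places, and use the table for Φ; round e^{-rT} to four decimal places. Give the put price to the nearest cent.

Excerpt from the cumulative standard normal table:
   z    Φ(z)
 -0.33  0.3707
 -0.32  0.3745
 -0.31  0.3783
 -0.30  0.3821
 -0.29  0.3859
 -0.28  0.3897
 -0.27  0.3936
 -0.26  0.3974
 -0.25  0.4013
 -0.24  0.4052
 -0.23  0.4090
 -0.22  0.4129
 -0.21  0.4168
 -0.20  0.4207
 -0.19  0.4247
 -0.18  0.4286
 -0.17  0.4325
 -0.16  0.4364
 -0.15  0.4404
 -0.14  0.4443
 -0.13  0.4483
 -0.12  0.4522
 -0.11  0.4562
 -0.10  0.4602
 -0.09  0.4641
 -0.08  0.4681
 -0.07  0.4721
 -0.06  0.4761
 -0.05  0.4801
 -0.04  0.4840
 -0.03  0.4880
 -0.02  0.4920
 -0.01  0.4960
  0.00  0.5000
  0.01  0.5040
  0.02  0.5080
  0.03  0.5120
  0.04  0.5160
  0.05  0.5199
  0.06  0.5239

$12.15

σ√T = 0.29·√1.5 = 0.3552
ln(S/K) + (r + σ²/2)T = ln(107/104) + (0.013 + 0.29²/2)·1.5 = 0.0284 + 0.0826 = 0.1110
d₁ = 0.1110 / 0.3552 = 0.3126 ≈ 0.31
d₂ = d₁ − σ√T = 0.3126 − 0.3552 = -0.0426 ≈ -0.04
e^(−rT) = e^(−0.013·1.5) = 0.9807
P = 104·0.9807·N(0.04) − 107·N(-0.31) = 104·0.9807·0.5160 − 107·0.3783 = 52.6283 − 40.4781 = 12.1502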